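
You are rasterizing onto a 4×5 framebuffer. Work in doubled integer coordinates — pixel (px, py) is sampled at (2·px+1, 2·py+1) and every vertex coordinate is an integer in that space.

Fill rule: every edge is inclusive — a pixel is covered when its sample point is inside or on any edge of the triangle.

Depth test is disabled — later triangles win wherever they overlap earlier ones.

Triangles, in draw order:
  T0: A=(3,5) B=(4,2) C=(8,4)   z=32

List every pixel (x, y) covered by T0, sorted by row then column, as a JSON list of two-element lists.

T0:
  2·area = 14
  edge (3, 5)→(4, 2): d=(1,-3) inclusive
  edge (4, 2)→(8, 4): d=(4,2) inclusive
  edge (8, 4)→(3, 5): d=(-5,1) inclusive
    (2,1)@(5, 3): e=[4,2,8] → █
    (3,1)@(7, 3): e=[10,-2,6] → ·
    (1,2)@(3, 5): e=[0,14,0] → █  [on edge]
    (2,2)@(5, 5): e=[6,10,-2] → ·
    (1,3)@(3, 7): e=[2,22,-10] → ·
  covered (2 px):
    · · · ·
    · · █ ·
    · █ · ·
    · · · ·
    · · · ·

Final: [[2,1],[1,2]]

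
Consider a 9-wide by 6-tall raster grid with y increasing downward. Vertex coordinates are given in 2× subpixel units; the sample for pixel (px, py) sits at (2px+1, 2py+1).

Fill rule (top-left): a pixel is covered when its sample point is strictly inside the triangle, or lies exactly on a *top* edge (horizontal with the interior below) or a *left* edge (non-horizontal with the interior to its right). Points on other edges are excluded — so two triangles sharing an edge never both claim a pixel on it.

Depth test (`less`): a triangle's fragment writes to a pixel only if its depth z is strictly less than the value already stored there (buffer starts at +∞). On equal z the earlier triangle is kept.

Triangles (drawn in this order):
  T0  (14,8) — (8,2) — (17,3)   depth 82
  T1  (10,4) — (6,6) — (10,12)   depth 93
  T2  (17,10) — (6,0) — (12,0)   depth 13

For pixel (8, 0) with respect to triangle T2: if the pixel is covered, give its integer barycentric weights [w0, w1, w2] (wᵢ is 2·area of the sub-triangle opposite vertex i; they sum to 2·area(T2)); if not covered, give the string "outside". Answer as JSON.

T0:
  2·area = 48
  edge (14, 8)→(8, 2): d=(-6,-6) top-left  bias=+0
  edge (8, 2)→(17, 3): d=(9,1) right/bottom  bias=-1
  edge (17, 3)→(14, 8): d=(-3,5) right/bottom  bias=-1
    (3,0)@(7, 1): e=[0,-8,56] → ·  [on edge]
    (4,1)@(9, 3): e=[0,8,40] → █  [on edge]
    (5,1)@(11, 3): e=[12,6,30] → █
    (6,1)@(13, 3): e=[24,4,20] → █
    (7,1)@(15, 3): e=[36,2,10] → █
    (8,1)@(17, 3): e=[48,0,0] → ·  [on edge]
    (4,2)@(9, 5): e=[-12,26,34] → ·
    (5,2)@(11, 5): e=[0,24,24] → █  [on edge]
    (8,2)@(17, 5): e=[36,18,-6] → ·
    (5,3)@(11, 7): e=[-12,42,18] → ·
    (6,3)@(13, 7): e=[0,40,8] → █  [on edge]
    (7,3)@(15, 7): e=[12,38,-2] → ·
    (7,4)@(15, 9): e=[0,56,-8] → ·  [on edge]
    (8,5)@(17, 11): e=[0,72,-24] → ·  [on edge]
  covered (8 px):
    · · · · · · · · ·
    · · · · █ █ █ █ ·
    · · · · · █ █ █ ·
    · · · · · · █ · ·
    · · · · · · · · ·
    · · · · · · · · ·
T1:
  2·area = 32  (B↔C swapped to make it positive)
  edge (10, 4)→(10, 12): d=(0,8) right/bottom  bias=-1
  edge (10, 12)→(6, 6): d=(-4,-6) top-left  bias=+0
  edge (6, 6)→(10, 4): d=(4,-2) top-left  bias=+0
    (4,2)@(9, 5): e=[8,22,2] → █
    (5,2)@(11, 5): e=[-8,34,6] → ·
    (3,3)@(7, 7): e=[24,2,6] → █
    (5,3)@(11, 7): e=[-8,26,14] → ·
    (3,4)@(7, 9): e=[24,-6,14] → ·
    (4,4)@(9, 9): e=[8,6,18] → █
    (5,4)@(11, 9): e=[-8,18,22] → ·
    (4,5)@(9, 11): e=[8,-2,26] → ·
  covered (4 px):
    · · · · · · · · ·
    · · · · · · · · ·
    · · · · █ · · · ·
    · · · █ █ · · · ·
    · · · · █ · · · ·
    · · · · · · · · ·
T2:
  2·area = 60
  edge (17, 10)→(6, 0): d=(-11,-10) top-left  bias=+0
  edge (6, 0)→(12, 0): d=(6,0) top-left  bias=+0
  edge (12, 0)→(17, 10): d=(5,10) right/bottom  bias=-1
    (4,0)@(9, 1): e=[19,6,35] → █
    (5,0)@(11, 1): e=[39,6,15] → █
    (6,0)@(13, 1): e=[59,6,-5] → ·
    (4,1)@(9, 3): e=[-3,18,45] → ·
    (5,1)@(11, 3): e=[17,18,25] → █
    (6,1)@(13, 3): e=[37,18,5] → █
    (7,1)@(15, 3): e=[57,18,-15] → ·
    (5,2)@(11, 5): e=[-5,30,35] → ·
    (6,2)@(13, 5): e=[15,30,15] → █
    (7,2)@(15, 5): e=[35,30,-5] → ·
    (6,3)@(13, 7): e=[-7,42,25] → ·
    (7,3)@(15, 7): e=[13,42,5] → █
  covered (6 px):
    · · · · █ █ · · ·
    · · · · · █ █ · ·
    · · · · · · █ · ·
    · · · · · · · █ ·
    · · · · · · · · ·
    · · · · · · · · ·

Answer: "outside"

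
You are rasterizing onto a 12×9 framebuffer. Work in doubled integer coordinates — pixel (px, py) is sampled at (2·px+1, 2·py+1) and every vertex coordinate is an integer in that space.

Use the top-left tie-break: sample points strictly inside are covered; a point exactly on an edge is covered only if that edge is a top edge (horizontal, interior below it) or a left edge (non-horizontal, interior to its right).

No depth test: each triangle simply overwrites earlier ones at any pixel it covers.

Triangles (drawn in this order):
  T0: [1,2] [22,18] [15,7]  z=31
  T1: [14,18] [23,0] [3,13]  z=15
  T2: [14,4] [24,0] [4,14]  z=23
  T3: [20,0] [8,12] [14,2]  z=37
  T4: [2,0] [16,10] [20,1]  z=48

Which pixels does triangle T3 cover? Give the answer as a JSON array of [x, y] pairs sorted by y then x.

T0:
  2·area = 119  (B↔C swapped to make it positive)
  edge (1, 2)→(15, 7): d=(14,5) right/bottom  bias=-1
  edge (15, 7)→(22, 18): d=(7,11) right/bottom  bias=-1
  edge (22, 18)→(1, 2): d=(-21,-16) top-left  bias=+0
    (1,1)@(3, 3): e=[4,104,11] → #
    (2,1)@(5, 3): e=[-6,82,43] → ·
    (1,2)@(3, 5): e=[32,118,-31] → ·
    (2,2)@(5, 5): e=[22,96,1] → #
    (3,2)@(7, 5): e=[12,74,33] → #
    (4,2)@(9, 5): e=[2,52,65] → #
    (5,2)@(11, 5): e=[-8,30,97] → ·
    (2,3)@(5, 7): e=[50,110,-41] → ·
    (3,3)@(7, 7): e=[40,88,-9] → ·
    (4,3)@(9, 7): e=[30,66,23] → #
    (5,3)@(11, 7): e=[20,44,55] → #
    (6,3)@(13, 7): e=[10,22,87] → #
    (7,3)@(15, 7): e=[0,0,119] → ·  [on edge]
  covered (16 px):
    · · · · · · · · · · · ·
    · # · · · · · · · · · ·
    · · # # # · · · · · · ·
    · · · · # # # · · · · ·
    · · · · · # # # · · · ·
    · · · · · · # # # · · ·
    · · · · · · · · # · · ·
    · · · · · · · · · # · ·
    · · · · · · · · · · # ·
T1:
  2·area = 243  (B↔C swapped to make it positive)
  edge (14, 18)→(3, 13): d=(-11,-5) top-left  bias=+0
  edge (3, 13)→(23, 0): d=(20,-13) top-left  bias=+0
  edge (23, 0)→(14, 18): d=(-9,18) right/bottom  bias=-1
    (9,1)@(19, 3): e=[190,8,45] → #
    (10,1)@(21, 3): e=[200,34,9] → #
    (11,1)@(23, 3): e=[210,60,-27] → ·
    (8,2)@(17, 5): e=[158,22,63] → #
    (10,2)@(21, 5): e=[178,74,-9] → ·
    (6,3)@(13, 7): e=[116,10,117] → #
    (7,3)@(15, 7): e=[126,36,81] → #
    (10,3)@(21, 7): e=[156,114,-27] → ·
    (5,4)@(11, 9): e=[84,24,135] → #
    (9,4)@(19, 9): e=[124,128,-9] → ·
    (3,5)@(7, 11): e=[42,12,189] → #
    (4,5)@(9, 11): e=[52,38,153] → #
    (1,6)@(3, 13): e=[0,0,243] → #  [on edge]
  covered (30 px):
    · · · · · · · · · · · ·
    · · · · · · · · · # # ·
    · · · · · · · · # # · ·
    · · · · · · # # # # · ·
    · · · · · # # # # · · ·
    · · · # # # # # # · · ·
    · # # # # # # # · · · ·
    · · · · # # # # · · · ·
    · · · · · · # · · · · ·
T2:
  2·area = 60
  edge (14, 4)→(24, 0): d=(10,-4) top-left  bias=+0
  edge (24, 0)→(4, 14): d=(-20,14) right/bottom  bias=-1
  edge (4, 14)→(14, 4): d=(10,-10) top-left  bias=+0
    (8,0)@(17, 1): e=[-18,78,0] → ·  [on edge]
    (7,1)@(15, 3): e=[-6,66,0] → ·  [on edge]
    (8,1)@(17, 3): e=[2,38,20] → #
    (9,1)@(19, 3): e=[10,10,40] → #
    (10,1)@(21, 3): e=[18,-18,60] → ·
    (6,2)@(13, 5): e=[6,54,0] → #  [on edge]
    (7,2)@(15, 5): e=[14,26,20] → #
    (8,2)@(17, 5): e=[22,-2,40] → ·
    (9,2)@(19, 5): e=[30,-30,60] → ·
    (5,3)@(11, 7): e=[18,42,0] → #  [on edge]
    (7,3)@(15, 7): e=[34,-14,40] → ·
    (4,4)@(9, 9): e=[30,30,0] → #  [on edge]
    (3,5)@(7, 11): e=[42,18,0] → #  [on edge]
    (2,6)@(5, 13): e=[54,6,0] → #  [on edge]
    (1,7)@(3, 15): e=[66,-6,0] → ·  [on edge]
    (0,8)@(1, 17): e=[78,-18,0] → ·  [on edge]
  covered (10 px):
    · · · · · · · · · · · ·
    · · · · · · · · # # · ·
    · · · · · · # # · · · ·
    · · · · · # # · · · · ·
    · · · · # # · · · · · ·
    · · · # · · · · · · · ·
    · · # · · · · · · · · ·
    · · · · · · · · · · · ·
    · · · · · · · · · · · ·
T3:
  2·area = 48
  edge (20, 0)→(8, 12): d=(-12,12) right/bottom  bias=-1
  edge (8, 12)→(14, 2): d=(6,-10) top-left  bias=+0
  edge (14, 2)→(20, 0): d=(6,-2) top-left  bias=+0
    (8,0)@(17, 1): e=[24,24,0] → #  [on edge]
    (9,0)@(19, 1): e=[0,44,4] → ·  [on edge]
    (5,1)@(11, 3): e=[72,-24,0] → ·  [on edge]
    (7,1)@(15, 3): e=[24,16,8] → #
    (8,1)@(17, 3): e=[0,36,12] → ·  [on edge]
    (2,2)@(5, 5): e=[120,-72,0] → ·  [on edge]
    (6,2)@(13, 5): e=[24,8,16] → #
    (7,2)@(15, 5): e=[0,28,20] → ·  [on edge]
    (5,3)@(11, 7): e=[24,0,24] → #  [on edge]
    (6,3)@(13, 7): e=[0,20,28] → ·  [on edge]
    (5,4)@(11, 9): e=[0,12,36] → ·  [on edge]
    (4,5)@(9, 11): e=[0,4,44] → ·  [on edge]
    (3,6)@(7, 13): e=[0,-4,52] → ·  [on edge]
    (2,7)@(5, 15): e=[0,-12,60] → ·  [on edge]
    (1,8)@(3, 17): e=[0,-20,68] → ·  [on edge]
    (2,8)@(5, 17): e=[-24,0,72] → ·  [on edge]
  covered (4 px):
    · · · · · · · · # · · ·
    · · · · · · · # · · · ·
    · · · · · · # · · · · ·
    · · · · · # · · · · · ·
    · · · · · · · · · · · ·
    · · · · · · · · · · · ·
    · · · · · · · · · · · ·
    · · · · · · · · · · · ·
    · · · · · · · · · · · ·
T4:
  2·area = 166  (B↔C swapped to make it positive)
  edge (2, 0)→(20, 1): d=(18,1) right/bottom  bias=-1
  edge (20, 1)→(16, 10): d=(-4,9) right/bottom  bias=-1
  edge (16, 10)→(2, 0): d=(-14,-10) top-left  bias=+0
    (2,0)@(5, 1): e=[15,135,16] → #
    (3,0)@(7, 1): e=[13,117,36] → #
    (4,0)@(9, 1): e=[11,99,56] → #
    (5,0)@(11, 1): e=[9,81,76] → #
    (6,0)@(13, 1): e=[7,63,96] → #
    (7,0)@(15, 1): e=[5,45,116] → #
    (8,0)@(17, 1): e=[3,27,136] → #
    (9,0)@(19, 1): e=[1,9,156] → #
    (10,0)@(21, 1): e=[-1,-9,176] → ·
    (2,1)@(5, 3): e=[51,127,-12] → ·
    (3,1)@(7, 3): e=[49,109,8] → #
    (10,1)@(21, 3): e=[35,-17,148] → ·
    (4,2)@(9, 5): e=[83,83,0] → #  [on edge]
    (11,7)@(23, 15): e=[249,-83,0] → ·  [on edge]
  covered (24 px):
    · · # # # # # # # # · ·
    · · · # # # # # # # · ·
    · · · · # # # # # · · ·
    · · · · · · # # # · · ·
    · · · · · · · # · · · ·
    · · · · · · · · · · · ·
    · · · · · · · · · · · ·
    · · · · · · · · · · · ·
    · · · · · · · · · · · ·

Answer: [[8,0],[7,1],[6,2],[5,3]]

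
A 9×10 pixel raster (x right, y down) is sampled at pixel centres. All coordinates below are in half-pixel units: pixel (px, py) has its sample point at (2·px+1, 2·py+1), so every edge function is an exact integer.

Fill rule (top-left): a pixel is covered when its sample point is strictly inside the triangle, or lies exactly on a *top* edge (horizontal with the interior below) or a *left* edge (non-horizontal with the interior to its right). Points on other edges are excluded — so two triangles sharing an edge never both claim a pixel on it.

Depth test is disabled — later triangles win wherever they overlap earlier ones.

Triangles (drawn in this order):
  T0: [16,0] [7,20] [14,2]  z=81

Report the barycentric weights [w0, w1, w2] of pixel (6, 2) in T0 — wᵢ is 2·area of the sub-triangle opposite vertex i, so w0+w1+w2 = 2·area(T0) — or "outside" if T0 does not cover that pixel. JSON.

T0:
  2·area = 22
  edge (16, 0)→(7, 20): d=(-9,20) right/bottom  bias=-1
  edge (7, 20)→(14, 2): d=(7,-18) top-left  bias=+0
  edge (14, 2)→(16, 0): d=(2,-2) top-left  bias=+0
    (7,0)@(15, 1): e=[11,11,0] → X  [on edge]
    (8,0)@(17, 1): e=[-29,47,4] → .
    (6,1)@(13, 3): e=[33,-11,0] → .  [on edge]
    (7,1)@(15, 3): e=[-7,25,4] → .
    (5,2)@(11, 5): e=[55,-33,0] → .  [on edge]
    (6,2)@(13, 5): e=[15,3,4] → X
    (7,2)@(15, 5): e=[-25,39,8] → .
    (4,3)@(9, 7): e=[77,-55,0] → .  [on edge]
    (6,3)@(13, 7): e=[-3,17,8] → .
    (3,4)@(7, 9): e=[99,-77,0] → .  [on edge]
    (2,5)@(5, 11): e=[121,-99,0] → .  [on edge]
    (5,5)@(11, 11): e=[1,9,12] → X
    (1,6)@(3, 13): e=[143,-121,0] → .  [on edge]
    (0,7)@(1, 15): e=[165,-143,0] → .  [on edge]
  covered (4 px):
    . . . . . . . X .
    . . . . . . . . .
    . . . . . . X . .
    . . . . . . . . .
    . . . . . . . . .
    . . . . . X . . .
    . . . . . . . . .
    . . . . X . . . .
    . . . . . . . . .
    . . . . . . . . .

Result: [3,4,15]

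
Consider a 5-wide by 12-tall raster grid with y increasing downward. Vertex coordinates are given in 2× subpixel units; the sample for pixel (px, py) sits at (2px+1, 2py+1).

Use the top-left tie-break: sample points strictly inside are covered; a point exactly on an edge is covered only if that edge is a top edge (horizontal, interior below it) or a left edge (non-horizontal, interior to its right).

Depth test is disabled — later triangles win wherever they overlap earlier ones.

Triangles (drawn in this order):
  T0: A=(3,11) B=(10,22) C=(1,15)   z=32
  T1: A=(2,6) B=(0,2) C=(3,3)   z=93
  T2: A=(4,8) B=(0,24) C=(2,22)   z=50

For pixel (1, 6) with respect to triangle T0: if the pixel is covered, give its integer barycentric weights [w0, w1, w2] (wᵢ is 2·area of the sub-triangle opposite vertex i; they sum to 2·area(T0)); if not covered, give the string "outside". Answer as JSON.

T0:
  2·area = 50
  edge (3, 11)→(10, 22): d=(7,11) right/bottom  bias=-1
  edge (10, 22)→(1, 15): d=(-9,-7) top-left  bias=+0
  edge (1, 15)→(3, 11): d=(2,-4) top-left  bias=+0
    (3,1)@(7, 3): e=[-100,150,0] → .  [on edge]
    (2,3)@(5, 7): e=[-50,100,0] → .  [on edge]
    (1,5)@(3, 11): e=[0,50,0] → .  [on edge]
    (1,6)@(3, 13): e=[14,32,4] → X
    (2,6)@(5, 13): e=[-8,46,12] → .
    (0,7)@(1, 15): e=[50,0,0] → X  [on edge]
    (2,7)@(5, 15): e=[6,28,16] → X
    (3,7)@(7, 15): e=[-16,42,24] → .
    (0,8)@(1, 17): e=[64,-18,4] → .
    (1,8)@(3, 17): e=[42,-4,12] → .
    (2,8)@(5, 17): e=[20,10,20] → X
    (3,8)@(7, 17): e=[-2,24,28] → .
  covered (7 px):
    . . . . .
    . . . . .
    . . . . .
    . . . . .
    . . . . .
    . . . . .
    . X . . .
    X X X . .
    . . X . .
    . . . X .
    . . . . X
    . . . . .
T1:
  2·area = 10
  edge (2, 6)→(0, 2): d=(-2,-4) top-left  bias=+0
  edge (0, 2)→(3, 3): d=(3,1) right/bottom  bias=-1
  edge (3, 3)→(2, 6): d=(-1,3) right/bottom  bias=-1
    (0,1)@(1, 3): e=[2,2,6] → X
    (1,1)@(3, 3): e=[10,0,0] → .  [on edge]
    (0,2)@(1, 5): e=[-2,8,4] → .
    (4,2)@(9, 5): e=[30,0,-20] → .  [on edge]
    (0,4)@(1, 9): e=[-10,20,0] → .  [on edge]
  covered (1 px):
    . . . . .
    X . . . .
    . . . . .
    . . . . .
    . . . . .
    . . . . .
    . . . . .
    . . . . .
    . . . . .
    . . . . .
    . . . . .
    . . . . .
T2:
  2·area = 24  (B↔C swapped to make it positive)
  edge (4, 8)→(2, 22): d=(-2,14) right/bottom  bias=-1
  edge (2, 22)→(0, 24): d=(-2,2) right/bottom  bias=-1
  edge (0, 24)→(4, 8): d=(4,-16) top-left  bias=+0
    (2,0)@(5, 1): e=[0,36,-12] → .  [on edge]
    (1,6)@(3, 13): e=[4,16,4] → X
    (2,6)@(5, 13): e=[-24,12,36] → .
    (1,7)@(3, 15): e=[0,12,12] → .  [on edge]
    (4,7)@(9, 15): e=[-84,0,108] → .  [on edge]
    (3,8)@(7, 17): e=[-60,0,84] → .  [on edge]
    (2,9)@(5, 19): e=[-36,0,60] → .  [on edge]
    (0,10)@(1, 21): e=[16,4,4] → X
    (1,10)@(3, 21): e=[-12,0,36] → .  [on edge]
    (0,11)@(1, 23): e=[12,0,12] → .  [on edge]
  covered (2 px):
    . . . . .
    . . . . .
    . . . . .
    . . . . .
    . . . . .
    . . . . .
    . X . . .
    . . . . .
    . . . . .
    . . . . .
    X . . . .
    . . . . .

Result: [32,4,14]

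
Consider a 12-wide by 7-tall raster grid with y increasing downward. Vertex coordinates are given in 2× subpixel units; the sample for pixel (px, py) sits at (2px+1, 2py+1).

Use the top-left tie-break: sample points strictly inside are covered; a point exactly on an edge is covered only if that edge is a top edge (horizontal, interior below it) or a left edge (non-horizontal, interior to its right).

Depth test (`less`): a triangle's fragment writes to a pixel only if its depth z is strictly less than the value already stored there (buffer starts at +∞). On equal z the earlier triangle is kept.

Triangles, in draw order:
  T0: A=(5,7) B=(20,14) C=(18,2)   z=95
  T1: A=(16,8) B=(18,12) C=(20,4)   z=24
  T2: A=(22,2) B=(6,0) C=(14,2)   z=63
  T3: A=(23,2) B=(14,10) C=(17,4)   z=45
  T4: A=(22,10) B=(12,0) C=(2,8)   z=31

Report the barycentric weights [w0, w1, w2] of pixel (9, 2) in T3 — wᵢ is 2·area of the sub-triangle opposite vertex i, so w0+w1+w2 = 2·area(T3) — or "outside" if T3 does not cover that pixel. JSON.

T0:
  2·area = 166  (B↔C swapped to make it positive)
  edge (5, 7)→(18, 2): d=(13,-5) top-left  bias=+0
  edge (18, 2)→(20, 14): d=(2,12) right/bottom  bias=-1
  edge (20, 14)→(5, 7): d=(-15,-7) top-left  bias=+0
    (8,1)@(17, 3): e=[8,14,144] → X
    (9,1)@(19, 3): e=[18,-10,158] → .
    (5,2)@(11, 5): e=[4,90,72] → X
    (6,2)@(13, 5): e=[14,66,86] → X
    (7,2)@(15, 5): e=[24,42,100] → X
    (9,2)@(19, 5): e=[44,-6,128] → .
    (2,3)@(5, 7): e=[0,166,0] → X  [on edge]
    (3,3)@(7, 7): e=[10,142,14] → X
    (4,3)@(9, 7): e=[20,118,28] → X
    (9,3)@(19, 7): e=[70,-2,98] → .
    (2,4)@(5, 9): e=[26,170,-30] → .
    (3,4)@(7, 9): e=[36,146,-16] → .
  covered (21 px):
    . . . . . . . . . . . .
    . . . . . . . . X . . .
    . . . . . X X X X . . .
    . . X X X X X X X . . .
    . . . . . X X X X X . .
    . . . . . . . X X X . .
    . . . . . . . . . X . .
T1:
  2·area = 24  (B↔C swapped to make it positive)
  edge (16, 8)→(20, 4): d=(4,-4) top-left  bias=+0
  edge (20, 4)→(18, 12): d=(-2,8) right/bottom  bias=-1
  edge (18, 12)→(16, 8): d=(-2,-4) top-left  bias=+0
    (11,0)@(23, 1): e=[0,-18,42] → .  [on edge]
    (10,1)@(21, 3): e=[0,-6,30] → .  [on edge]
    (9,2)@(19, 5): e=[0,6,18] → X  [on edge]
    (10,2)@(21, 5): e=[8,-10,26] → .
    (8,3)@(17, 7): e=[0,18,6] → X  [on edge]
    (10,3)@(21, 7): e=[16,-14,22] → .
    (7,4)@(15, 9): e=[0,30,-6] → .  [on edge]
    (8,4)@(17, 9): e=[8,14,2] → X
    (9,4)@(19, 9): e=[16,-2,10] → .
    (6,5)@(13, 11): e=[0,42,-18] → .  [on edge]
    (8,5)@(17, 11): e=[16,10,-2] → .
    (5,6)@(11, 13): e=[0,54,-30] → .  [on edge]
  covered (4 px):
    . . . . . . . . . . . .
    . . . . . . . . . . . .
    . . . . . . . . . X . .
    . . . . . . . . X X . .
    . . . . . . . . X . . .
    . . . . . . . . . . . .
    . . . . . . . . . . . .
T2:
  2·area = 16  (B↔C swapped to make it positive)
  edge (22, 2)→(14, 2): d=(-8,0) right/bottom  bias=-1
  edge (14, 2)→(6, 0): d=(-8,-2) top-left  bias=+0
  edge (6, 0)→(22, 2): d=(16,2) right/bottom  bias=-1
    (5,0)@(11, 1): e=[8,2,6] → X
    (6,0)@(13, 1): e=[8,6,2] → X
    (7,0)@(15, 1): e=[8,10,-2] → .
    (5,1)@(11, 3): e=[-8,-14,38] → .
    (6,1)@(13, 3): e=[-8,-10,34] → .
  covered (2 px):
    . . . . . X X . . . . .
    . . . . . . . . . . . .
    . . . . . . . . . . . .
    . . . . . . . . . . . .
    . . . . . . . . . . . .
    . . . . . . . . . . . .
    . . . . . . . . . . . .
T3:
  2·area = 30
  edge (23, 2)→(14, 10): d=(-9,8) right/bottom  bias=-1
  edge (14, 10)→(17, 4): d=(3,-6) top-left  bias=+0
  edge (17, 4)→(23, 2): d=(6,-2) top-left  bias=+0
    (10,1)@(21, 3): e=[7,21,2] → X
    (11,1)@(23, 3): e=[-9,33,6] → .
    (8,2)@(17, 5): e=[21,3,6] → X
    (9,2)@(19, 5): e=[5,15,10] → X
    (10,2)@(21, 5): e=[-11,27,14] → .
    (8,3)@(17, 7): e=[3,9,18] → X
    (9,3)@(19, 7): e=[-13,21,22] → .
    (7,4)@(15, 9): e=[1,3,26] → X
    (8,4)@(17, 9): e=[-15,15,30] → .
    (7,5)@(15, 11): e=[-17,9,38] → .
  covered (5 px):
    . . . . . . . . . . . .
    . . . . . . . . . . X .
    . . . . . . . . X X . .
    . . . . . . . . X . . .
    . . . . . . . X . . . .
    . . . . . . . . . . . .
    . . . . . . . . . . . .
T4:
  2·area = 180  (B↔C swapped to make it positive)
  edge (22, 10)→(2, 8): d=(-20,-2) top-left  bias=+0
  edge (2, 8)→(12, 0): d=(10,-8) top-left  bias=+0
  edge (12, 0)→(22, 10): d=(10,10) right/bottom  bias=-1
    (5,0)@(11, 1): e=[158,2,20] → X
    (6,0)@(13, 1): e=[162,18,0] → .  [on edge]
    (4,1)@(9, 3): e=[114,6,60] → X
    (6,1)@(13, 3): e=[122,38,20] → X
    (7,1)@(15, 3): e=[126,54,0] → .  [on edge]
    (3,2)@(7, 5): e=[70,10,100] → X
    (7,2)@(15, 5): e=[86,74,20] → X
    (8,2)@(17, 5): e=[90,90,0] → .  [on edge]
    (2,3)@(5, 7): e=[26,14,140] → X
    (8,3)@(17, 7): e=[50,110,20] → X
    (9,3)@(19, 7): e=[54,126,0] → .  [on edge]
    (2,4)@(5, 9): e=[-14,34,160] → .
    (10,4)@(21, 9): e=[18,162,0] → .  [on edge]
    (11,5)@(23, 11): e=[-18,198,0] → .  [on edge]
  covered (20 px):
    . . . . . X . . . . . .
    . . . . X X X . . . . .
    . . . X X X X X . . . .
    . . X X X X X X X . . .
    . . . . . . X X X X . .
    . . . . . . . . . . . .
    . . . . . . . . . . . .

Answer: [15,10,5]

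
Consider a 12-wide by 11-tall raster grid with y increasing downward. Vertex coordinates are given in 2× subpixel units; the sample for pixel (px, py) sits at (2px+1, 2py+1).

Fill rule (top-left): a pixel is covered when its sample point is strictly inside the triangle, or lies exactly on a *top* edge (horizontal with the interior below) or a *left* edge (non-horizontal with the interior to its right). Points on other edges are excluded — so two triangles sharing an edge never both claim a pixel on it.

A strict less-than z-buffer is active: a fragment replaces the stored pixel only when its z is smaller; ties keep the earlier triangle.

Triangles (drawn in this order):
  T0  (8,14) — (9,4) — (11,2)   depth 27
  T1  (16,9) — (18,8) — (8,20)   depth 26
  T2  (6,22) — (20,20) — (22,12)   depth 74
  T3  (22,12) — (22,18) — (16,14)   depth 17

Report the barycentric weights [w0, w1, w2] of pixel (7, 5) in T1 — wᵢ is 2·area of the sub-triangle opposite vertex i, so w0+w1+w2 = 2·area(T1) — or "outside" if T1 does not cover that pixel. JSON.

T0:
  2·area = 18
  edge (8, 14)→(9, 4): d=(1,-10) top-left  bias=+0
  edge (9, 4)→(11, 2): d=(2,-2) top-left  bias=+0
  edge (11, 2)→(8, 14): d=(-3,12) right/bottom  bias=-1
    (4,2)@(9, 5): e=[1,2,15] → #
    (5,2)@(11, 5): e=[21,6,-9] → ·
    (4,3)@(9, 7): e=[3,6,9] → #
    (5,3)@(11, 7): e=[23,10,-15] → ·
    (4,4)@(9, 9): e=[5,10,3] → #
    (5,4)@(11, 9): e=[25,14,-21] → ·
    (4,5)@(9, 11): e=[7,14,-3] → ·
  covered (3 px):
    · · · · · · · · · · · ·
    · · · · · · · · · · · ·
    · · · · # · · · · · · ·
    · · · · # · · · · · · ·
    · · · · # · · · · · · ·
    · · · · · · · · · · · ·
    · · · · · · · · · · · ·
    · · · · · · · · · · · ·
    · · · · · · · · · · · ·
    · · · · · · · · · · · ·
    · · · · · · · · · · · ·
T1:
  2·area = 14
  edge (16, 9)→(18, 8): d=(2,-1) top-left  bias=+0
  edge (18, 8)→(8, 20): d=(-10,12) right/bottom  bias=-1
  edge (8, 20)→(16, 9): d=(8,-11) top-left  bias=+0
    (8,4)@(17, 9): e=[1,2,11] → #
    (9,4)@(19, 9): e=[3,-22,33] → ·
    (7,5)@(15, 11): e=[3,6,5] → #
    (8,5)@(17, 11): e=[5,-18,27] → ·
    (7,6)@(15, 13): e=[7,-14,21] → ·
  covered (2 px):
    · · · · · · · · · · · ·
    · · · · · · · · · · · ·
    · · · · · · · · · · · ·
    · · · · · · · · · · · ·
    · · · · · · · · # · · ·
    · · · · · · · # · · · ·
    · · · · · · · · · · · ·
    · · · · · · · · · · · ·
    · · · · · · · · · · · ·
    · · · · · · · · · · · ·
    · · · · · · · · · · · ·
T2:
  2·area = 108  (B↔C swapped to make it positive)
  edge (6, 22)→(22, 12): d=(16,-10) top-left  bias=+0
  edge (22, 12)→(20, 20): d=(-2,8) right/bottom  bias=-1
  edge (20, 20)→(6, 22): d=(-14,2) right/bottom  bias=-1
    (10,6)@(21, 13): e=[6,6,96] → #
    (11,6)@(23, 13): e=[26,-10,92] → ·
    (9,7)@(19, 15): e=[18,18,72] → #
    (11,7)@(23, 15): e=[58,-14,64] → ·
    (7,8)@(15, 17): e=[10,46,52] → #
    (8,8)@(17, 17): e=[30,30,48] → #
    (10,8)@(21, 17): e=[70,-2,40] → ·
    (5,9)@(11, 19): e=[2,74,32] → #
    (6,9)@(13, 19): e=[22,58,28] → #
    (10,9)@(21, 19): e=[102,-6,12] → ·
    (4,10)@(9, 21): e=[14,86,8] → #
    (6,10)@(13, 21): e=[54,54,0] → ·  [on edge]
  covered (13 px):
    · · · · · · · · · · · ·
    · · · · · · · · · · · ·
    · · · · · · · · · · · ·
    · · · · · · · · · · · ·
    · · · · · · · · · · · ·
    · · · · · · · · · · · ·
    · · · · · · · · · · # ·
    · · · · · · · · · # # ·
    · · · · · · · # # # · ·
    · · · · · # # # # # · ·
    · · · · # # · · · · · ·
T3:
  2·area = 36
  edge (22, 12)→(22, 18): d=(0,6) right/bottom  bias=-1
  edge (22, 18)→(16, 14): d=(-6,-4) top-left  bias=+0
  edge (16, 14)→(22, 12): d=(6,-2) top-left  bias=+0
    (9,6)@(19, 13): e=[18,18,0] → #  [on edge]
    (10,6)@(21, 13): e=[6,26,4] → #
    (11,6)@(23, 13): e=[-6,34,8] → ·
    (6,7)@(13, 15): e=[54,-18,0] → ·  [on edge]
    (9,7)@(19, 15): e=[18,6,12] → #
    (11,7)@(23, 15): e=[-6,22,20] → ·
    (3,8)@(7, 17): e=[90,-54,0] → ·  [on edge]
    (9,8)@(19, 17): e=[18,-6,24] → ·
    (10,8)@(21, 17): e=[6,2,28] → #
    (11,8)@(23, 17): e=[-6,10,32] → ·
    (0,9)@(1, 19): e=[126,-90,0] → ·  [on edge]
    (10,9)@(21, 19): e=[6,-10,40] → ·
  covered (5 px):
    · · · · · · · · · · · ·
    · · · · · · · · · · · ·
    · · · · · · · · · · · ·
    · · · · · · · · · · · ·
    · · · · · · · · · · · ·
    · · · · · · · · · · · ·
    · · · · · · · · · # # ·
    · · · · · · · · · # # ·
    · · · · · · · · · · # ·
    · · · · · · · · · · · ·
    · · · · · · · · · · · ·

Result: [6,5,3]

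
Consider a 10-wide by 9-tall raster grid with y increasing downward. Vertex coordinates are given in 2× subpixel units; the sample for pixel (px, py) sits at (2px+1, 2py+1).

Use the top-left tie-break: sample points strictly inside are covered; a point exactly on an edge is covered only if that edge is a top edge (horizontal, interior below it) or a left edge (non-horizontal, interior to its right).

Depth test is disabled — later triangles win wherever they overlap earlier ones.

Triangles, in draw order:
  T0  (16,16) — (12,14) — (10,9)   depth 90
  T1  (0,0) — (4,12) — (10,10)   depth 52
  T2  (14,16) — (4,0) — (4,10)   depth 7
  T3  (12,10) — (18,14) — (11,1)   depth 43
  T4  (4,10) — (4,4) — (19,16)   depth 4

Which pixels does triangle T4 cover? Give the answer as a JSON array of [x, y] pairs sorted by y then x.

T0:
  2·area = 16
  edge (16, 16)→(12, 14): d=(-4,-2) top-left  bias=+0
  edge (12, 14)→(10, 9): d=(-2,-5) top-left  bias=+0
  edge (10, 9)→(16, 16): d=(6,7) right/bottom  bias=-1
    (5,5)@(11, 11): e=[10,1,5] → #
    (6,5)@(13, 11): e=[14,11,-9] → ·
    (5,6)@(11, 13): e=[2,-3,17] → ·
    (6,6)@(13, 13): e=[6,7,3] → #
    (7,6)@(15, 13): e=[10,17,-11] → ·
    (6,7)@(13, 15): e=[-2,3,15] → ·
    (7,7)@(15, 15): e=[2,13,1] → #
    (8,7)@(17, 15): e=[6,23,-13] → ·
    (7,8)@(15, 17): e=[-6,9,13] → ·
  covered (3 px):
    · · · · · · · · · ·
    · · · · · · · · · ·
    · · · · · · · · · ·
    · · · · · · · · · ·
    · · · · · · · · · ·
    · · · · · # · · · ·
    · · · · · · # · · ·
    · · · · · · · # · ·
    · · · · · · · · · ·
T1:
  2·area = 80  (B↔C swapped to make it positive)
  edge (0, 0)→(10, 10): d=(10,10) right/bottom  bias=-1
  edge (10, 10)→(4, 12): d=(-6,2) right/bottom  bias=-1
  edge (4, 12)→(0, 0): d=(-4,-12) top-left  bias=+0
    (0,0)@(1, 1): e=[0,72,8] → ·  [on edge]
    (0,1)@(1, 3): e=[20,60,0] → #  [on edge]
    (1,1)@(3, 3): e=[0,56,24] → ·  [on edge]
    (0,2)@(1, 5): e=[40,48,-8] → ·
    (1,2)@(3, 5): e=[20,44,16] → #
    (2,2)@(5, 5): e=[0,40,40] → ·  [on edge]
    (1,3)@(3, 7): e=[40,32,8] → #
    (2,3)@(5, 7): e=[20,28,32] → #
    (3,3)@(7, 7): e=[0,24,56] → ·  [on edge]
    (9,3)@(19, 7): e=[-120,0,200] → ·  [on edge]
    (1,4)@(3, 9): e=[60,20,0] → #  [on edge]
    (3,4)@(7, 9): e=[20,12,48] → #
    (4,4)@(9, 9): e=[0,8,72] → ·  [on edge]
    (6,4)@(13, 9): e=[-40,0,120] → ·  [on edge]
    (3,5)@(7, 11): e=[40,0,40] → ·  [on edge]
    (5,5)@(11, 11): e=[0,-8,88] → ·  [on edge]
    (0,6)@(1, 13): e=[120,0,-40] → ·  [on edge]
    (6,6)@(13, 13): e=[0,-24,104] → ·  [on edge]
    (2,7)@(5, 15): e=[100,-20,0] → ·  [on edge]
    (7,7)@(15, 15): e=[0,-40,120] → ·  [on edge]
    (8,8)@(17, 17): e=[0,-56,136] → ·  [on edge]
  covered (8 px):
    · · · · · · · · · ·
    # · · · · · · · · ·
    · # · · · · · · · ·
    · # # · · · · · · ·
    · # # # · · · · · ·
    · · # · · · · · · ·
    · · · · · · · · · ·
    · · · · · · · · · ·
    · · · · · · · · · ·
T2:
  2·area = 100  (B↔C swapped to make it positive)
  edge (14, 16)→(4, 10): d=(-10,-6) top-left  bias=+0
  edge (4, 10)→(4, 0): d=(0,-10) top-left  bias=+0
  edge (4, 0)→(14, 16): d=(10,16) right/bottom  bias=-1
    (2,1)@(5, 3): e=[76,10,14] → #
    (3,1)@(7, 3): e=[88,30,-18] → ·
    (2,2)@(5, 5): e=[56,10,34] → #
    (3,2)@(7, 5): e=[68,30,2] → #
    (4,2)@(9, 5): e=[80,50,-30] → ·
    (2,3)@(5, 7): e=[36,10,54] → #
    (4,3)@(9, 7): e=[60,50,-10] → ·
    (2,4)@(5, 9): e=[16,10,74] → #
    (4,4)@(9, 9): e=[40,50,10] → #
    (5,4)@(11, 9): e=[52,70,-22] → ·
    (2,5)@(5, 11): e=[-4,10,94] → ·
    (3,5)@(7, 11): e=[8,30,62] → #
    (4,6)@(9, 13): e=[0,50,50] → #  [on edge]
  covered (13 px):
    · · · · · · · · · ·
    · · # · · · · · · ·
    · · # # · · · · · ·
    · · # # · · · · · ·
    · · # # # · · · · ·
    · · · # # · · · · ·
    · · · · # # · · · ·
    · · · · · · # · · ·
    · · · · · · · · · ·
T3:
  2·area = 50  (B↔C swapped to make it positive)
  edge (12, 10)→(11, 1): d=(-1,-9) top-left  bias=+0
  edge (11, 1)→(18, 14): d=(7,13) right/bottom  bias=-1
  edge (18, 14)→(12, 10): d=(-6,-4) top-left  bias=+0
    (5,0)@(11, 1): e=[0,0,50] → ·  [on edge]
    (6,2)@(13, 5): e=[14,2,34] → #
    (7,2)@(15, 5): e=[32,-24,42] → ·
    (6,3)@(13, 7): e=[12,16,22] → #
    (7,3)@(15, 7): e=[30,-10,30] → ·
    (6,4)@(13, 9): e=[10,30,10] → #
    (7,4)@(15, 9): e=[28,4,18] → #
    (8,4)@(17, 9): e=[46,-22,26] → ·
    (6,5)@(13, 11): e=[8,44,-2] → ·
    (7,5)@(15, 11): e=[26,18,6] → #
    (8,5)@(17, 11): e=[44,-8,14] → ·
    (7,6)@(15, 13): e=[24,32,-6] → ·
  covered (6 px):
    · · · · · · · · · ·
    · · · · · · · · · ·
    · · · · · · # · · ·
    · · · · · · # · · ·
    · · · · · · # # · ·
    · · · · · · · # · ·
    · · · · · · · · # ·
    · · · · · · · · · ·
    · · · · · · · · · ·
T4:
  2·area = 90
  edge (4, 10)→(4, 4): d=(0,-6) top-left  bias=+0
  edge (4, 4)→(19, 16): d=(15,12) right/bottom  bias=-1
  edge (19, 16)→(4, 10): d=(-15,-6) top-left  bias=+0
    (2,2)@(5, 5): e=[6,3,81] → #
    (3,2)@(7, 5): e=[18,-21,93] → ·
    (2,3)@(5, 7): e=[6,33,51] → #
    (3,3)@(7, 7): e=[18,9,63] → #
    (4,3)@(9, 7): e=[30,-15,75] → ·
    (2,4)@(5, 9): e=[6,63,21] → #
    (4,4)@(9, 9): e=[30,15,45] → #
    (5,4)@(11, 9): e=[42,-9,57] → ·
    (2,5)@(5, 11): e=[6,93,-9] → ·
    (3,5)@(7, 11): e=[18,69,3] → #
    (5,5)@(11, 11): e=[42,21,27] → #
    (6,5)@(13, 11): e=[54,-3,39] → ·
  covered (12 px):
    · · · · · · · · · ·
    · · · · · · · · · ·
    · · # · · · · · · ·
    · · # # · · · · · ·
    · · # # # · · · · ·
    · · · # # # · · · ·
    · · · · · · # # · ·
    · · · · · · · · # ·
    · · · · · · · · · ·

Result: [[2,2],[2,3],[3,3],[2,4],[3,4],[4,4],[3,5],[4,5],[5,5],[6,6],[7,6],[8,7]]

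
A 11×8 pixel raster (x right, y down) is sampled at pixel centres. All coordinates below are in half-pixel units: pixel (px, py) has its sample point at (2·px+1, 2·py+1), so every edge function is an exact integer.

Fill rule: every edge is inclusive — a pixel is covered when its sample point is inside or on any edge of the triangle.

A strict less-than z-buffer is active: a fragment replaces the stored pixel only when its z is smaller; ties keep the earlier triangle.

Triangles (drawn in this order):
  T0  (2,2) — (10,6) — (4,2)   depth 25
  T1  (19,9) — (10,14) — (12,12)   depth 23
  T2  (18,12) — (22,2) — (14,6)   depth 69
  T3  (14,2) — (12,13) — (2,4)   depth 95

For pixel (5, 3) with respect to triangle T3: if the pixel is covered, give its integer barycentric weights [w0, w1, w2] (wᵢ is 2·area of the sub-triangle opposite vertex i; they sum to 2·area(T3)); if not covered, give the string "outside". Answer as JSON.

T0:
  2·area = 8  (B↔C swapped to make it positive)
  edge (2, 2)→(4, 2): d=(2,0) inclusive
  edge (4, 2)→(10, 6): d=(6,4) inclusive
  edge (10, 6)→(2, 2): d=(-8,-4) inclusive
    (2,1)@(5, 3): e=[2,2,4] → X
    (3,1)@(7, 3): e=[2,-6,12] → .
    (2,2)@(5, 5): e=[6,14,-12] → .
  covered (1 px):
    . . . . . . . . . . .
    . . X . . . . . . . .
    . . . . . . . . . . .
    . . . . . . . . . . .
    . . . . . . . . . . .
    . . . . . . . . . . .
    . . . . . . . . . . .
    . . . . . . . . . . .
T1:
  2·area = 8
  edge (19, 9)→(10, 14): d=(-9,5) inclusive
  edge (10, 14)→(12, 12): d=(2,-2) inclusive
  edge (12, 12)→(19, 9): d=(7,-3) inclusive
    (10,1)@(21, 3): e=[44,0,-36] → .  [on edge]
    (9,2)@(19, 5): e=[36,0,-28] → .  [on edge]
    (8,3)@(17, 7): e=[28,0,-20] → .  [on edge]
    (7,4)@(15, 9): e=[20,0,-12] → .  [on edge]
    (9,4)@(19, 9): e=[0,8,0] → X  [on edge]
    (10,4)@(21, 9): e=[-10,12,6] → .
    (6,5)@(13, 11): e=[12,0,-4] → .  [on edge]
    (7,5)@(15, 11): e=[2,4,2] → X
    (8,5)@(17, 11): e=[-8,8,8] → .
    (9,5)@(19, 11): e=[-18,12,14] → .
    (5,6)@(11, 13): e=[4,0,4] → X  [on edge]
    (6,6)@(13, 13): e=[-6,4,10] → .
    (2,7)@(5, 15): e=[16,-8,0] → .  [on edge]
    (4,7)@(9, 15): e=[-4,0,12] → .  [on edge]
  covered (3 px):
    . . . . . . . . . . .
    . . . . . . . . . . .
    . . . . . . . . . . .
    . . . . . . . . . . .
    . . . . . . . . . X .
    . . . . . . . X . . .
    . . . . . X . . . . .
    . . . . . . . . . . .
T2:
  2·area = 64  (B↔C swapped to make it positive)
  edge (18, 12)→(14, 6): d=(-4,-6) inclusive
  edge (14, 6)→(22, 2): d=(8,-4) inclusive
  edge (22, 2)→(18, 12): d=(-4,10) inclusive
    (10,1)@(21, 3): e=[54,4,6] → X
    (8,2)@(17, 5): e=[22,4,38] → X
    (9,2)@(19, 5): e=[34,12,18] → X
    (10,2)@(21, 5): e=[46,20,-2] → .
    (7,3)@(15, 7): e=[2,12,50] → X
    (10,3)@(21, 7): e=[38,36,-10] → .
    (7,4)@(15, 9): e=[-6,28,42] → .
    (8,4)@(17, 9): e=[6,36,22] → X
    (10,4)@(21, 9): e=[30,52,-18] → .
    (8,5)@(17, 11): e=[-2,52,14] → .
    (9,5)@(19, 11): e=[10,60,-6] → .
  covered (8 px):
    . . . . . . . . . . .
    . . . . . . . . . . X
    . . . . . . . . X X .
    . . . . . . . X X X .
    . . . . . . . . X X .
    . . . . . . . . . . .
    . . . . . . . . . . .
    . . . . . . . . . . .
T3:
  2·area = 128
  edge (14, 2)→(12, 13): d=(-2,11) inclusive
  edge (12, 13)→(2, 4): d=(-10,-9) inclusive
  edge (2, 4)→(14, 2): d=(12,-2) inclusive
    (4,1)@(9, 3): e=[53,73,2] → X
    (5,1)@(11, 3): e=[31,91,6] → X
    (6,1)@(13, 3): e=[9,109,10] → X
    (7,1)@(15, 3): e=[-13,127,14] → .
    (2,2)@(5, 5): e=[93,17,18] → X
    (3,2)@(7, 5): e=[71,35,22] → X
    (7,2)@(15, 5): e=[-17,107,38] → .
    (2,3)@(5, 7): e=[89,-3,42] → .
    (3,3)@(7, 7): e=[67,15,46] → X
    (7,3)@(15, 7): e=[-21,87,62] → .
    (3,4)@(7, 9): e=[63,-5,70] → .
    (4,4)@(9, 9): e=[41,13,74] → X
  covered (15 px):
    . . . . . . . . . . .
    . . . . X X X . . . .
    . . X X X X X . . . .
    . . . X X X X . . . .
    . . . . X X . . . . .
    . . . . . X . . . . .
    . . . . . . . . . . .
    . . . . . . . . . . .

Final: [51,54,23]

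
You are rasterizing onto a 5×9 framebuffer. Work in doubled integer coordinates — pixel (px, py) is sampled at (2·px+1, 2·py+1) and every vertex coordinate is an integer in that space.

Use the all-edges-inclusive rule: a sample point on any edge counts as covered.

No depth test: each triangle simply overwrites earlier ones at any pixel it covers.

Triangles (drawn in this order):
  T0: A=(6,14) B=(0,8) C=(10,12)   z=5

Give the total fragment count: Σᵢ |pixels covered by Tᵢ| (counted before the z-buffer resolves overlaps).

T0:
  2·area = 36
  edge (6, 14)→(0, 8): d=(-6,-6) inclusive
  edge (0, 8)→(10, 12): d=(10,4) inclusive
  edge (10, 12)→(6, 14): d=(-4,2) inclusive
    (0,4)@(1, 9): e=[0,6,30] → X  [on edge]
    (1,4)@(3, 9): e=[12,-2,26] → .
    (0,5)@(1, 11): e=[-12,26,22] → .
    (1,5)@(3, 11): e=[0,18,18] → X  [on edge]
    (2,5)@(5, 11): e=[12,10,14] → X
    (3,5)@(7, 11): e=[24,2,10] → X
    (4,5)@(9, 11): e=[36,-6,6] → .
    (1,6)@(3, 13): e=[-12,38,10] → .
    (2,6)@(5, 13): e=[0,30,6] → X  [on edge]
    (4,6)@(9, 13): e=[24,14,-2] → .
    (2,7)@(5, 15): e=[-12,50,-2] → .
    (3,7)@(7, 15): e=[0,42,-6] → .  [on edge]
    (4,8)@(9, 17): e=[0,54,-18] → .  [on edge]
  covered (6 px):
    . . . . .
    . . . . .
    . . . . .
    . . . . .
    X . . . .
    . X X X .
    . . X X .
    . . . . .
    . . . . .

Result: 6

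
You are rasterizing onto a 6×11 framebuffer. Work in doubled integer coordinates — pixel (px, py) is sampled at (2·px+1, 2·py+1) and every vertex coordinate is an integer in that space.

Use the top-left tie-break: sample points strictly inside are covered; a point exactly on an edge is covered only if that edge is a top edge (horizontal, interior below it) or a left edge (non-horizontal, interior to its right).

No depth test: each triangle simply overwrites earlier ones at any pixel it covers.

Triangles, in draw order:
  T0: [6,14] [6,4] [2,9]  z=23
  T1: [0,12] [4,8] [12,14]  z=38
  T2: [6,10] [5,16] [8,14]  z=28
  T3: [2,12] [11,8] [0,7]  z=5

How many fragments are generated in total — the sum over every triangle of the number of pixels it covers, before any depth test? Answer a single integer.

T0:
  2·area = 40  (B↔C swapped to make it positive)
  edge (6, 14)→(2, 9): d=(-4,-5) top-left  bias=+0
  edge (2, 9)→(6, 4): d=(4,-5) top-left  bias=+0
  edge (6, 4)→(6, 14): d=(0,10) right/bottom  bias=-1
    (2,3)@(5, 7): e=[23,7,10] → #
    (3,3)@(7, 7): e=[33,17,-10] → ·
    (1,4)@(3, 9): e=[5,5,30] → #
    (3,4)@(7, 9): e=[25,25,-10] → ·
    (1,5)@(3, 11): e=[-3,13,30] → ·
    (2,5)@(5, 11): e=[7,23,10] → #
    (3,5)@(7, 11): e=[17,33,-10] → ·
    (2,6)@(5, 13): e=[-1,31,10] → ·
  covered (4 px):
    · · · · · ·
    · · · · · ·
    · · · · · ·
    · · # · · ·
    · # # · · ·
    · · # · · ·
    · · · · · ·
    · · · · · ·
    · · · · · ·
    · · · · · ·
    · · · · · ·
T1:
  2·area = 56
  edge (0, 12)→(4, 8): d=(4,-4) top-left  bias=+0
  edge (4, 8)→(12, 14): d=(8,6) right/bottom  bias=-1
  edge (12, 14)→(0, 12): d=(-12,-2) top-left  bias=+0
    (5,0)@(11, 1): e=[0,-98,154] → ·  [on edge]
    (4,1)@(9, 3): e=[0,-70,126] → ·  [on edge]
    (3,2)@(7, 5): e=[0,-42,98] → ·  [on edge]
    (2,3)@(5, 7): e=[0,-14,70] → ·  [on edge]
    (1,4)@(3, 9): e=[0,14,42] → #  [on edge]
    (2,4)@(5, 9): e=[8,2,46] → #
    (3,4)@(7, 9): e=[16,-10,50] → ·
    (0,5)@(1, 11): e=[0,42,14] → #  [on edge]
    (3,5)@(7, 11): e=[24,6,26] → #
    (4,5)@(9, 11): e=[32,-6,30] → ·
    (0,6)@(1, 13): e=[8,58,-10] → ·
    (1,6)@(3, 13): e=[16,46,-6] → ·
  covered (8 px):
    · · · · · ·
    · · · · · ·
    · · · · · ·
    · · · · · ·
    · # # · · ·
    # # # # · ·
    · · · # # ·
    · · · · · ·
    · · · · · ·
    · · · · · ·
    · · · · · ·
T2:
  2·area = 16  (B↔C swapped to make it positive)
  edge (6, 10)→(8, 14): d=(2,4) right/bottom  bias=-1
  edge (8, 14)→(5, 16): d=(-3,2) right/bottom  bias=-1
  edge (5, 16)→(6, 10): d=(1,-6) top-left  bias=+0
    (3,6)@(7, 13): e=[2,5,9] → #
    (4,6)@(9, 13): e=[-6,1,21] → ·
    (3,7)@(7, 15): e=[6,-1,11] → ·
  covered (1 px):
    · · · · · ·
    · · · · · ·
    · · · · · ·
    · · · · · ·
    · · · · · ·
    · · · · · ·
    · · · # · ·
    · · · · · ·
    · · · · · ·
    · · · · · ·
    · · · · · ·
T3:
  2·area = 53  (B↔C swapped to make it positive)
  edge (2, 12)→(0, 7): d=(-2,-5) top-left  bias=+0
  edge (0, 7)→(11, 8): d=(11,1) right/bottom  bias=-1
  edge (11, 8)→(2, 12): d=(-9,4) right/bottom  bias=-1
    (0,4)@(1, 9): e=[1,21,31] → #
    (1,4)@(3, 9): e=[11,19,23] → #
    (2,4)@(5, 9): e=[21,17,15] → #
    (3,4)@(7, 9): e=[31,15,7] → #
    (4,4)@(9, 9): e=[41,13,-1] → ·
    (0,5)@(1, 11): e=[-3,43,13] → ·
    (1,5)@(3, 11): e=[7,41,5] → #
    (2,5)@(5, 11): e=[17,39,-3] → ·
    (3,5)@(7, 11): e=[27,37,-11] → ·
    (1,6)@(3, 13): e=[3,63,-13] → ·
  covered (5 px):
    · · · · · ·
    · · · · · ·
    · · · · · ·
    · · · · · ·
    # # # # · ·
    · # · · · ·
    · · · · · ·
    · · · · · ·
    · · · · · ·
    · · · · · ·
    · · · · · ·

Answer: 18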